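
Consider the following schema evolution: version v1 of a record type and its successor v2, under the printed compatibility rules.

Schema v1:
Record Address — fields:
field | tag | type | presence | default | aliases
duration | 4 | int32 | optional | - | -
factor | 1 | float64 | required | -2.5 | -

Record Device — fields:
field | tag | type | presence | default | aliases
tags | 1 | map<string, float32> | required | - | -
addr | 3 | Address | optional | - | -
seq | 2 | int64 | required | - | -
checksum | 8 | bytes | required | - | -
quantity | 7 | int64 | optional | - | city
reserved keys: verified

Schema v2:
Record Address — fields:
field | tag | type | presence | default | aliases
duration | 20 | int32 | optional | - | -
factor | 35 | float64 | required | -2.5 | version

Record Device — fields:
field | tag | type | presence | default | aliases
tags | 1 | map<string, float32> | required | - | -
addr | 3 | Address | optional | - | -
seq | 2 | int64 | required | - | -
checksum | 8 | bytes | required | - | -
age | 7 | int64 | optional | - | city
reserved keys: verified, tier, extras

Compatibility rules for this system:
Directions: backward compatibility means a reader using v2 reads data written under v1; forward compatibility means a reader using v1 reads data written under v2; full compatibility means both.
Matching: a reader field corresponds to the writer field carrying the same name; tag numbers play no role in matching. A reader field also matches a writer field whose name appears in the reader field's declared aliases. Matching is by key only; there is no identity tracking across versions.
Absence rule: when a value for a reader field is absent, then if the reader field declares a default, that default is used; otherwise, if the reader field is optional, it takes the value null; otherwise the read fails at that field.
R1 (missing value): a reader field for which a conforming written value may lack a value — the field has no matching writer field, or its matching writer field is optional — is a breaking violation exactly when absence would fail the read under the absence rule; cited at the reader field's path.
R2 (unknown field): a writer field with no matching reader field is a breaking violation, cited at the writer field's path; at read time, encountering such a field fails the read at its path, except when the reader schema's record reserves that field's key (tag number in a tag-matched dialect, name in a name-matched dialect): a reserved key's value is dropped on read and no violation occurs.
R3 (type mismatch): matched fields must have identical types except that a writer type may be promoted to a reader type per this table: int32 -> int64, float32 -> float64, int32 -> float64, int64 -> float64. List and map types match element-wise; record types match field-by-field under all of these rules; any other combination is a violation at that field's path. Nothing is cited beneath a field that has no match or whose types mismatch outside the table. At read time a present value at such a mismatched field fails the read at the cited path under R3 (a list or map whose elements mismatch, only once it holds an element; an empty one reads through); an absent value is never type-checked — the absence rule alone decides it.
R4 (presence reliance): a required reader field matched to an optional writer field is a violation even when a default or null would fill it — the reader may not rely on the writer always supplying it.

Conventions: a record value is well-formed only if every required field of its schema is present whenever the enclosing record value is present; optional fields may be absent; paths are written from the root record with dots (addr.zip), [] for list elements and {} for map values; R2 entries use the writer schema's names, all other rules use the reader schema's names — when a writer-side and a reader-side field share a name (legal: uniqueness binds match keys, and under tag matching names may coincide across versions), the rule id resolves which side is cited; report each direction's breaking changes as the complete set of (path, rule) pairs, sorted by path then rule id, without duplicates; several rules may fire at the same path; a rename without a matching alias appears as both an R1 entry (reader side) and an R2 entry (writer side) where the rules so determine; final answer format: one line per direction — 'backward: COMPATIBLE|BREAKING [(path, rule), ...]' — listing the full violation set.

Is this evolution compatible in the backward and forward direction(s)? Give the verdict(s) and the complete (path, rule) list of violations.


backward: BREAKING [(quantity, R2)]; forward: BREAKING [(age, R2)]

the writer's type comes first in each Device pair
backward for Device (reader v2, writer v1):
  map<string, float32> -> map<string, float32>, writer required: tags aligns to tags
  Address -> Address, writer optional: addr aligns to addr
  int64 -> int64, writer required: seq aligns to seq
  bytes -> bytes, writer required: checksum aligns to checksum
  age: no writer match
  writer quantity: unknown to reader
  int32 -> int32, writer optional: addr.duration aligns to addr.duration
  float64 -> float64, writer required: addr.factor aligns to addr.factor
  rule R2 violated at quantity
  => 1 violation(s): backward is BREAKING for Device
forward for Device (reader v1, writer v2):
  map<string, float32> -> map<string, float32>, writer required: tags aligns to tags
  Address -> Address, writer optional: addr aligns to addr
  int64 -> int64, writer required: seq aligns to seq
  bytes -> bytes, writer required: checksum aligns to checksum
  quantity: no writer match
  writer age: unknown to reader
  int32 -> int32, writer optional: addr.duration aligns to addr.duration
  float64 -> float64, writer required: addr.factor aligns to addr.factor
  rule R2 violated at age
  => 1 violation(s): forward is BREAKING for Device


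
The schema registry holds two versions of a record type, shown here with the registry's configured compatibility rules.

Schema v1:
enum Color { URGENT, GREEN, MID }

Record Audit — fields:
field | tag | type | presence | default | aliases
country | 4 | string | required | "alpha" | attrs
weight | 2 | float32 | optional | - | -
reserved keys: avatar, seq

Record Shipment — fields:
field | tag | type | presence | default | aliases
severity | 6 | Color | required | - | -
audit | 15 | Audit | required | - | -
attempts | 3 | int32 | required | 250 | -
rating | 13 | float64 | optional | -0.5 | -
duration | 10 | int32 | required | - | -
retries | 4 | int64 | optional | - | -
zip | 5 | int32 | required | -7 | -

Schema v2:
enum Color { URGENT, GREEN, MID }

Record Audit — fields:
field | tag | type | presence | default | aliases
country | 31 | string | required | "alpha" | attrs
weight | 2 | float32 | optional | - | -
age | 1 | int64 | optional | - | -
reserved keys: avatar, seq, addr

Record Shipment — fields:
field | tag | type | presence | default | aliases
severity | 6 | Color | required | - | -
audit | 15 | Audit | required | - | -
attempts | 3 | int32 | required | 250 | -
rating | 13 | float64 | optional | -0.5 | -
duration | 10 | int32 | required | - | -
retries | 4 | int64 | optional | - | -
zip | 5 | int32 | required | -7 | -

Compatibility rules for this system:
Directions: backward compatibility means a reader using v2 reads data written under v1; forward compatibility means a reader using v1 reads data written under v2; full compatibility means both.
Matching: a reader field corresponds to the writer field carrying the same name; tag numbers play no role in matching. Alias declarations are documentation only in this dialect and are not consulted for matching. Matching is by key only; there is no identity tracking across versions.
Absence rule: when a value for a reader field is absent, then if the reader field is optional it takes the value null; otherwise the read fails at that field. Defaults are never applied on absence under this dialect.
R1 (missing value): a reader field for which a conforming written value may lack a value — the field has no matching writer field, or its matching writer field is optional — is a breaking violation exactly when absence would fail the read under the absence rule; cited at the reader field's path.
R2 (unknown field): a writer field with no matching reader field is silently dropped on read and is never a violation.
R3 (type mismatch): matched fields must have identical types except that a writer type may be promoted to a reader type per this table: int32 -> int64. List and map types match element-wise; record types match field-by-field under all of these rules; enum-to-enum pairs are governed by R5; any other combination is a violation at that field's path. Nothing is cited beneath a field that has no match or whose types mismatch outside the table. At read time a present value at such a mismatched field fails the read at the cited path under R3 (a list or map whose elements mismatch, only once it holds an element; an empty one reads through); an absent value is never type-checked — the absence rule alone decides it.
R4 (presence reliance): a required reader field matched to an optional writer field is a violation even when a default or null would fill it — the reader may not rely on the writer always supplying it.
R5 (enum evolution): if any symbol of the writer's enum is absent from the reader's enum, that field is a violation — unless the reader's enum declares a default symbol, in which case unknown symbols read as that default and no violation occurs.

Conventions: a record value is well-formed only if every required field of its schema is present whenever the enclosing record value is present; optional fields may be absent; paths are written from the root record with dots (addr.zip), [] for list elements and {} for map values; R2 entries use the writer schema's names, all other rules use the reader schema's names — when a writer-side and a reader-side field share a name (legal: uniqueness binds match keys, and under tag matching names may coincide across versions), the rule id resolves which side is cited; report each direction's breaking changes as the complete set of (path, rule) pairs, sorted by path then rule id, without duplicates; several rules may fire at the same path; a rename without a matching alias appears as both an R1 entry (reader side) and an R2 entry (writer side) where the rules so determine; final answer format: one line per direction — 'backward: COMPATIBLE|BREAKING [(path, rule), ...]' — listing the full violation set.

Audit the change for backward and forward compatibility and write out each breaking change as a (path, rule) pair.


backward: COMPATIBLE []; forward: COMPATIBLE []

in Shipment below, arrows point writer -> reader
backward analysis of Shipment with v2 as reader and v1 as writer:
  writer required, Color -> Color: reader severity maps from writer severity
  writer required, Audit -> Audit: reader audit maps from writer audit
  writer required, int32 -> int32: reader attempts maps from writer attempts
  writer optional, float64 -> float64: reader rating maps from writer rating
  writer required, int32 -> int32: reader duration maps from writer duration
  writer optional, int64 -> int64: reader retries maps from writer retries
  writer required, int32 -> int32: reader zip maps from writer zip
  writer required, string -> string: reader audit.country maps from writer audit.country
  writer optional, float32 -> float32: reader audit.weight maps from writer audit.weight
  audit.age: no writer match
  => no violations; backward on Shipment: COMPATIBLE
forward analysis of Shipment with v1 as reader and v2 as writer:
  writer required, Color -> Color: reader severity maps from writer severity
  writer required, Audit -> Audit: reader audit maps from writer audit
  writer required, int32 -> int32: reader attempts maps from writer attempts
  writer optional, float64 -> float64: reader rating maps from writer rating
  writer required, int32 -> int32: reader duration maps from writer duration
  writer optional, int64 -> int64: reader retries maps from writer retries
  writer required, int32 -> int32: reader zip maps from writer zip
  writer required, string -> string: reader audit.country maps from writer audit.country
  writer optional, float32 -> float32: reader audit.weight maps from writer audit.weight
  writer audit.age: unknown to reader
  => no violations; forward on Shipment: COMPATIBLE


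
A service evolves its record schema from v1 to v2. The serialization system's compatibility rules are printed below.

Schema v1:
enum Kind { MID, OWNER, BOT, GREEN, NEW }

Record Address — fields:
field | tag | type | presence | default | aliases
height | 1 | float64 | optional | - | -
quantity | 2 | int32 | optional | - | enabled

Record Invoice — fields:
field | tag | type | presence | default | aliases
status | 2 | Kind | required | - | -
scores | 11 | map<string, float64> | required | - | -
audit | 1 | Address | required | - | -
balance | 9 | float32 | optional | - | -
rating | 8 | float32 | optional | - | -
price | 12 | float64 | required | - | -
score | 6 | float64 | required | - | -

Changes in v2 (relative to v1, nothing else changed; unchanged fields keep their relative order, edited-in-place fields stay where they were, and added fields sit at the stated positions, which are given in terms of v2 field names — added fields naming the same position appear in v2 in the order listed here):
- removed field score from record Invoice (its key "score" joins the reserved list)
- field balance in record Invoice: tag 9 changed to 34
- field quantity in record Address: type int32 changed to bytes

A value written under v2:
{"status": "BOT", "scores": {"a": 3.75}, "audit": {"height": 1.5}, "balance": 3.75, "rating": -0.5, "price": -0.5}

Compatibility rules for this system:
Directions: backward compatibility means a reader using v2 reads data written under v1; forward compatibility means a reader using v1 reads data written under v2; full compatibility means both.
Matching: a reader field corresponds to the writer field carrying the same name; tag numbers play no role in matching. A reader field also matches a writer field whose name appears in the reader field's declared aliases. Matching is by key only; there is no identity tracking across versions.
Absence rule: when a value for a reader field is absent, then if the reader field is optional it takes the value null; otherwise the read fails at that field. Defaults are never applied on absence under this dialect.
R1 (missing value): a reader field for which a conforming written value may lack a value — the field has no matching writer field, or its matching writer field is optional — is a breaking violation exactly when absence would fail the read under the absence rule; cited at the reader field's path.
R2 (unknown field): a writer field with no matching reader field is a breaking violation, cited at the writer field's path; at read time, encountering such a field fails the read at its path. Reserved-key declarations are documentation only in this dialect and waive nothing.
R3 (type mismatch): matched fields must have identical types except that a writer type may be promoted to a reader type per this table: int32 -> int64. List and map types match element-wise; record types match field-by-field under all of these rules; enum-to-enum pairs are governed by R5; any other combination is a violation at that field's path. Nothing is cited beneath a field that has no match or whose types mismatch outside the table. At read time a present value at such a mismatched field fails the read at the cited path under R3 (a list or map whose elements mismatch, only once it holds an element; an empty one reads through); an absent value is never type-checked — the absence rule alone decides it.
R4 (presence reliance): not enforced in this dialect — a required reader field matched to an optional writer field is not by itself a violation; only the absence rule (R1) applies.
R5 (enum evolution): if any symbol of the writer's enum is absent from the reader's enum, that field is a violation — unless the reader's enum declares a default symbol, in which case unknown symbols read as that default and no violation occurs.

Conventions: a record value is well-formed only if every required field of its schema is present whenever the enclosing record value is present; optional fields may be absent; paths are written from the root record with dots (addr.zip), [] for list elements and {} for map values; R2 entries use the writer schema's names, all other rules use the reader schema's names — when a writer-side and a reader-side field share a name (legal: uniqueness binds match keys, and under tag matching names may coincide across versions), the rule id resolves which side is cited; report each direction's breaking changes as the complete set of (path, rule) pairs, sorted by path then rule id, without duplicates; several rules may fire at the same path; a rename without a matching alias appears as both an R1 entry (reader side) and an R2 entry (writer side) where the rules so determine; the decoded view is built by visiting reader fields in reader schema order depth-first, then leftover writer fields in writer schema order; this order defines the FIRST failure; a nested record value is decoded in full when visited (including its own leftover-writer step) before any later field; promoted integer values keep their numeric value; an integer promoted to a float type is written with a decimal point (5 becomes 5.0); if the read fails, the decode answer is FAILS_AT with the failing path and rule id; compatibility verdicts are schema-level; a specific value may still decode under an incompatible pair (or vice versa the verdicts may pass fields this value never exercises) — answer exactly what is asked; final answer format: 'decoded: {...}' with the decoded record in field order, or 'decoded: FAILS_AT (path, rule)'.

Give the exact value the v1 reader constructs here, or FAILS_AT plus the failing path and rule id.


decoded: FAILS_AT (score, R1)

each type pair in Invoice: writer, then reader
decoding the Invoice value with the v1 reader:
  status := "BOT"
  scores := {"a": 3.75}
  audit.height := 1.5
  audit.quantity := null (missing; optional => null)
  balance := 3.75
  rating := -0.5
  price := -0.5
  read fails at score under R1 (no fill)
  => FAILS_AT (score, R1)
diffs on Invoice not affecting the asked answer:
  field balance in record Invoice: tag 9 changed to 34 -> inert under this dialect — no rule fires on Invoice and the result does not move
  field quantity in record Address: type int32 changed to bytes -> affects the rule determinations only; this particular Invoice value decodes identically


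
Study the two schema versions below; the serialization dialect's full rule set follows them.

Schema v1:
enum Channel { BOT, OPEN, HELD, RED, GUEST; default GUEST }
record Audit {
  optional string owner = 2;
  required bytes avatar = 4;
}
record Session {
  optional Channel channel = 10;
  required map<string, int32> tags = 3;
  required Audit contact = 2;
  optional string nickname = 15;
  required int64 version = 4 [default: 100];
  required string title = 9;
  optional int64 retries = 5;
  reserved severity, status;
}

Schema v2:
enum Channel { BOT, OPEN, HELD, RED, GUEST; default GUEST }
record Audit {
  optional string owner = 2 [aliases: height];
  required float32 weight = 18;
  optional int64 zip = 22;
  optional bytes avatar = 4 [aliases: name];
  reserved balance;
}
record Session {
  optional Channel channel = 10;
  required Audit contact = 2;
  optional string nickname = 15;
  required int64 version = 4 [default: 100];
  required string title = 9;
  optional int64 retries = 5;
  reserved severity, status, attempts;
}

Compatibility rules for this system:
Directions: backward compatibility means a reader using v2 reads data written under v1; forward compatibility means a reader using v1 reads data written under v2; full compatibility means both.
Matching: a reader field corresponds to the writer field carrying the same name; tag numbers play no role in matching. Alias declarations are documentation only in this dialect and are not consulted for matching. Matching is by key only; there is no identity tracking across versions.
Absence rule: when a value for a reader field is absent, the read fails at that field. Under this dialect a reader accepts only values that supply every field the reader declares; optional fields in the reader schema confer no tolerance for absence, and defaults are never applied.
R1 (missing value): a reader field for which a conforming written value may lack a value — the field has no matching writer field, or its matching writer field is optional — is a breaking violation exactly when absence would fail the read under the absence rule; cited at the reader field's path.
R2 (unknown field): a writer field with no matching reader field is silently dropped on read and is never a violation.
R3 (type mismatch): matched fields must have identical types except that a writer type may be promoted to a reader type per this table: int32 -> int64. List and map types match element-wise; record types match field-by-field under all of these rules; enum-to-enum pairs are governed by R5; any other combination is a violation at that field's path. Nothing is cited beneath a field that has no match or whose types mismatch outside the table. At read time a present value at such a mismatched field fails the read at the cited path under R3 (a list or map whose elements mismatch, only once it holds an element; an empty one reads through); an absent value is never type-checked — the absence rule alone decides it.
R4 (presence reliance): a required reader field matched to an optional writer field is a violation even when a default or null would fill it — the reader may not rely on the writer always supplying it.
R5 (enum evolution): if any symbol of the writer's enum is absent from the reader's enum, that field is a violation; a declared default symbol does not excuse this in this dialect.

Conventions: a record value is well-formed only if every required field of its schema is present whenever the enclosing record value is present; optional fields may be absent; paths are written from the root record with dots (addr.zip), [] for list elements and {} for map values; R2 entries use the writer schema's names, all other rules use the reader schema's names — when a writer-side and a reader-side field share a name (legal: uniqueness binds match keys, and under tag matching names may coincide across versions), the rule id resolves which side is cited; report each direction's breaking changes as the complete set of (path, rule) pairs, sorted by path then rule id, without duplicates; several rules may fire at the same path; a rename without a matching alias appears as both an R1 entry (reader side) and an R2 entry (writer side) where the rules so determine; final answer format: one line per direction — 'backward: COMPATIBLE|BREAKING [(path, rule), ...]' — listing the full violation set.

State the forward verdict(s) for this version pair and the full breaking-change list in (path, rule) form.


forward: BREAKING [(channel, R1), (contact.avatar, R1), (contact.avatar, R4), (contact.owner, R1), (nickname, R1), (retries, R1), (tags, R1)]

in Session below, arrows point writer -> reader
forward on Session — v1 reading data written by v2:
  channel: Channel -> Channel, writer optional; from channel
  tags: no writer match
  contact: Audit -> Audit, writer required; from contact
  nickname: string -> string, writer optional; from nickname
  version: int64 -> int64, writer required; from version
  title: string -> string, writer required; from title
  retries: int64 -> int64, writer optional; from retries
  contact.owner: string -> string, writer optional; from contact.owner
  contact.avatar: bytes -> bytes, writer optional; from contact.avatar
  leftover writer field: contact.weight
  leftover writer field: contact.zip
  violation R1 at channel
  violation R1 at contact.avatar
  violation R4 at contact.avatar
  violation R1 at contact.owner
  violation R1 at nickname
  violation R1 at retries
  violation R1 at tags
  forward on Session therefore BREAKING (7)
diffs on Session not affecting the asked answer:
  added field zip to record Audit: optional int64, tag 22 (in v2 it sits immediately before avatar) -> affects backward compatibility only, which is not asked
  added field weight to record Audit: required float32, tag 18 (in v2 it sits immediately before avatar) -> affects backward compatibility only, which is not asked


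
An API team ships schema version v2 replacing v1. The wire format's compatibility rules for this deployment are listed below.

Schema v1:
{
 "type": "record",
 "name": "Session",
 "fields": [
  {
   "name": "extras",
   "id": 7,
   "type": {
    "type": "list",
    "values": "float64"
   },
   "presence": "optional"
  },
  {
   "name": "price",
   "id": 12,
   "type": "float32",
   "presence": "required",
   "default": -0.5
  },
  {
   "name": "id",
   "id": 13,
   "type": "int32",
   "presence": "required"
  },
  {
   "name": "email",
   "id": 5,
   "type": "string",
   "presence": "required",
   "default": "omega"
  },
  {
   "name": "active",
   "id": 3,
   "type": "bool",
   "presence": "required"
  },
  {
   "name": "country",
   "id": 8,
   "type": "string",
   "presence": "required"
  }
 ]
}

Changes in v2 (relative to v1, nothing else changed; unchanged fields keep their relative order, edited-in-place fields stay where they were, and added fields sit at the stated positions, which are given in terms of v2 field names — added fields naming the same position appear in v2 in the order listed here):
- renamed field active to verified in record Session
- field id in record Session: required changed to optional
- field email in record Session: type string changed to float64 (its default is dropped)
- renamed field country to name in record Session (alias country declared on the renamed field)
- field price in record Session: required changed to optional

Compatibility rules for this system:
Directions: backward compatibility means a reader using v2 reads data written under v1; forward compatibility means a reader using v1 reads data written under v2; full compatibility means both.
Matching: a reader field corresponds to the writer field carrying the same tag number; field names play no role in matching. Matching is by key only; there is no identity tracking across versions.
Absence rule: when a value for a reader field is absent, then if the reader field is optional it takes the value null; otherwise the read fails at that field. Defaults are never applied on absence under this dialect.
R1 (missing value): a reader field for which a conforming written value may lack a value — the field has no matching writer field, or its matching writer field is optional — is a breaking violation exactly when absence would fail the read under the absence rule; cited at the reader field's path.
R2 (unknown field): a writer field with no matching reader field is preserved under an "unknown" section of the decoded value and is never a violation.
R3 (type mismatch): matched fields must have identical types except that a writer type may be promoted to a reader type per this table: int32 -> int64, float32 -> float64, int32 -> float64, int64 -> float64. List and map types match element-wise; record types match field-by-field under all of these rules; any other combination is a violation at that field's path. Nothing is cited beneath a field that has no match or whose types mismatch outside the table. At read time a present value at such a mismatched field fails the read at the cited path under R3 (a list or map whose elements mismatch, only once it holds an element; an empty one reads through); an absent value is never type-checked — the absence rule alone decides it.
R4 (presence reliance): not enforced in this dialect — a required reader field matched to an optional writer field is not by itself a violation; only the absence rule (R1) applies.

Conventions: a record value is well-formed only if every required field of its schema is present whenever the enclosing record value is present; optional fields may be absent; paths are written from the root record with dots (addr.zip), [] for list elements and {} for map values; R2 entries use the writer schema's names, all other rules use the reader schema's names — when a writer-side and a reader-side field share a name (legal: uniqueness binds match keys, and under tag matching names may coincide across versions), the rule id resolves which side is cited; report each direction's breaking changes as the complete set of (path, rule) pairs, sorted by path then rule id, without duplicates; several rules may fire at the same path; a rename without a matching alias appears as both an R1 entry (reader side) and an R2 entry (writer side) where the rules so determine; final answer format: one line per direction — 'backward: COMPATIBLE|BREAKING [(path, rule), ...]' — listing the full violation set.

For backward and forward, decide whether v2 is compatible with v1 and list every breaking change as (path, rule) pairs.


the writer's type comes first in each Session pair
backward for Session (reader v2, writer v1):
  writer optional, list<float64> -> list<float64>: reader extras maps from writer extras
  writer required, float32 -> float32: reader price maps from writer price
  writer required, int32 -> int32: reader id maps from writer id
  writer required, string -> float64: reader email maps from writer email
  writer required, bool -> bool: reader verified maps from writer active
  writer required, string -> string: reader name maps from writer country
  violation R3 at email
  => backward: BREAKING (1)
forward for Session (reader v1, writer v2):
  writer optional, list<float64> -> list<float64>: reader extras maps from writer extras
  writer optional, float32 -> float32: reader price maps from writer price
  writer optional, int32 -> int32: reader id maps from writer id
  writer required, float64 -> string: reader email maps from writer email
  writer required, bool -> bool: reader active maps from writer verified
  writer required, string -> string: reader country maps from writer name
  violation R3 at email
  violation R1 at id
  violation R1 at price
  => forward: BREAKING (3)

backward: BREAKING [(email, R3)]; forward: BREAKING [(email, R3), (id, R1), (price, R1)]


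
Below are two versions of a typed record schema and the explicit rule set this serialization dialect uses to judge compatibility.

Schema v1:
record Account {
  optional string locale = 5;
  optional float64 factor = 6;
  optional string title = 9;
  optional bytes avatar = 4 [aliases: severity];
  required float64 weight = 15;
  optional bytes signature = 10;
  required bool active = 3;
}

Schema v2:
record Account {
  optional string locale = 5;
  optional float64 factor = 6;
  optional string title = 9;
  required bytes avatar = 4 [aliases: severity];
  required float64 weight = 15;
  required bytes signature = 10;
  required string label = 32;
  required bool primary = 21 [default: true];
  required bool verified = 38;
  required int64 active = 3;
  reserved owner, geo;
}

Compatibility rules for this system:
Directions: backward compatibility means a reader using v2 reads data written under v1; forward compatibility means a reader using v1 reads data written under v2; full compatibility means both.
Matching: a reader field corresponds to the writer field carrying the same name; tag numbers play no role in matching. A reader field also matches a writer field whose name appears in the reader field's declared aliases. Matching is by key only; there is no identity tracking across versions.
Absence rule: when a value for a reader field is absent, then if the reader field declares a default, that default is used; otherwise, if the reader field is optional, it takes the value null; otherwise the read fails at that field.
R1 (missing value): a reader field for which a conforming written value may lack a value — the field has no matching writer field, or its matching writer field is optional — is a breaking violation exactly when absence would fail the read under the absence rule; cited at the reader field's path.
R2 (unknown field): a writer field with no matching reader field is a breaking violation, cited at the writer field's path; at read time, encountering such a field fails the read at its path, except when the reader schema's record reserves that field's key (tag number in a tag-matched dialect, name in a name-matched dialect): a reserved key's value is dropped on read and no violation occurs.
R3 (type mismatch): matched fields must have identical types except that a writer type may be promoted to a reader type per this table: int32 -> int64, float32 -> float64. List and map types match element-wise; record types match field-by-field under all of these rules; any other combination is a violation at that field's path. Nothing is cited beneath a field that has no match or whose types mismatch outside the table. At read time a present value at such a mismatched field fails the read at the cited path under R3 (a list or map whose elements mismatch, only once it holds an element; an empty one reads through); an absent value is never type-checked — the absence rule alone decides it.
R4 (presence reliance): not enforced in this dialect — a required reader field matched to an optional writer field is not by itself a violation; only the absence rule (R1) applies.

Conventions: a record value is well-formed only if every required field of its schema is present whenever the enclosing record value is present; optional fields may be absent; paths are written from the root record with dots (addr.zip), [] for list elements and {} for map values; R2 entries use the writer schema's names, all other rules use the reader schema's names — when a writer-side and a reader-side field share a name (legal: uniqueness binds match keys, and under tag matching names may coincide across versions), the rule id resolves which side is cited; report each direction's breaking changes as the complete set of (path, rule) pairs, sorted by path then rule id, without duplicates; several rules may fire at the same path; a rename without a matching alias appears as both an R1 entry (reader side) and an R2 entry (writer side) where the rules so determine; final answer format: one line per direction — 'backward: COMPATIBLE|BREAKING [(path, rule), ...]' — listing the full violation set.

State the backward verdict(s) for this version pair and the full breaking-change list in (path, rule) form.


backward: BREAKING [(active, R3), (avatar, R1), (label, R1), (signature, R1), (verified, R1)]

arrows below run writer -> reader for Account
backward pass over Account, reader schema v2, writer schema v1:
  locale: paired with writer locale (string -> string; writer optional)
  factor: paired with writer factor (float64 -> float64; writer optional)
  title: paired with writer title (string -> string; writer optional)
  avatar: paired with writer avatar (bytes -> bytes; writer optional)
  weight: paired with writer weight (float64 -> float64; writer required)
  signature: paired with writer signature (bytes -> bytes; writer optional)
  label: no writer match
  primary: no writer match
  verified: no writer match
  active: paired with writer active (bool -> int64; writer required)
  violation R3 at active
  violation R1 at avatar
  violation R1 at label
  violation R1 at signature
  violation R1 at verified
  backward on Account therefore BREAKING (5)
diffs on Account not affecting the asked answer:
  added field primary to record Account: required bool, tag 21, default true (in v2 it sits immediately before active) -> affects forward compatibility only, which is not asked


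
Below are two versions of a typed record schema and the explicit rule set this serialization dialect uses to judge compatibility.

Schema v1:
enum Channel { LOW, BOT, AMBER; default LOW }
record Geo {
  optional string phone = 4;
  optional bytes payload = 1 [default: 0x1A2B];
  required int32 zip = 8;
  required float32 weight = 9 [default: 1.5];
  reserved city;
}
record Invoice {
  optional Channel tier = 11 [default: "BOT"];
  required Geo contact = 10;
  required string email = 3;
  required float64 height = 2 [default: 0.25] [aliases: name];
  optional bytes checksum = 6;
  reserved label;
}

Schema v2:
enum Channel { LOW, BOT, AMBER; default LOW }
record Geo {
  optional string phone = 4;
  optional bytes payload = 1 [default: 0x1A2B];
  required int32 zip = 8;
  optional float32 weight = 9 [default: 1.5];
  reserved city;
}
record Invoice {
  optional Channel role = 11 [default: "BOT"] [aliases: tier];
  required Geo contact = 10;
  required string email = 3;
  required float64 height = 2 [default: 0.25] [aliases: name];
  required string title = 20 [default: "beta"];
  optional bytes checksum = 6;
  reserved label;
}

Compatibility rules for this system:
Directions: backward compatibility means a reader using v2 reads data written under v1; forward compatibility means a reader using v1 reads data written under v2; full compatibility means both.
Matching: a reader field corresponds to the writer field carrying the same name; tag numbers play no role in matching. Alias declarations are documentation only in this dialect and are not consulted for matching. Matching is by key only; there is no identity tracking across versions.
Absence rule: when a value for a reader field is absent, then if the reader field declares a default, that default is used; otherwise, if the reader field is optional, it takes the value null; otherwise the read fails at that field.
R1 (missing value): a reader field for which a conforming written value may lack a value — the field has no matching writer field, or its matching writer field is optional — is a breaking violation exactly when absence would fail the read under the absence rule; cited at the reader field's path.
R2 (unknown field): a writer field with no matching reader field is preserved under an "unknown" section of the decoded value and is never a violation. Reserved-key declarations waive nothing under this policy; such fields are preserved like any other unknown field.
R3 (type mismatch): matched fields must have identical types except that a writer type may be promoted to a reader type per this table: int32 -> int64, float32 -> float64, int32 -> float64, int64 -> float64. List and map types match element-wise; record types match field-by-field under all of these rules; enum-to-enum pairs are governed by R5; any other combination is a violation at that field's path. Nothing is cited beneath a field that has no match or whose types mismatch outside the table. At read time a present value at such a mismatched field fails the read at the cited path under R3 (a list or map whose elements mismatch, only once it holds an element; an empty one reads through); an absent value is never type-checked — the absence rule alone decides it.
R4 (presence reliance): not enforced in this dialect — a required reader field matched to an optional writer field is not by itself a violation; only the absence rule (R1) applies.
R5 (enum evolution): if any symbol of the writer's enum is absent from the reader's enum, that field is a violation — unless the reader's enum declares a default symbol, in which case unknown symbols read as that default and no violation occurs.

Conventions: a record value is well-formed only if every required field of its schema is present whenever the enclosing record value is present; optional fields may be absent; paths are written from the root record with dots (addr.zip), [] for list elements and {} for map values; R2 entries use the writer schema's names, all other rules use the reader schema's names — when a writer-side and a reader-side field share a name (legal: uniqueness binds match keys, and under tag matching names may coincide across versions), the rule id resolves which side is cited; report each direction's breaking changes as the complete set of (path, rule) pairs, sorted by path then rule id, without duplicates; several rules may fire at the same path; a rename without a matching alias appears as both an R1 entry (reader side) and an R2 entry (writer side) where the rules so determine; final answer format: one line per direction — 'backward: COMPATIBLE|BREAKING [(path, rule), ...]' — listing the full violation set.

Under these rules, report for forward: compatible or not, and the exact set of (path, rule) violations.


forward: COMPATIBLE []

each type pair in Invoice: writer, then reader
checking forward for Invoice: reader v1 against writer v2:
  no writer field matches reader tier
  writer required, Geo -> Geo: reader contact maps from writer contact
  writer required, string -> string: reader email maps from writer email
  writer required, float64 -> float64: reader height maps from writer height
  writer optional, bytes -> bytes: reader checksum maps from writer checksum
  leftover writer field: role
  leftover writer field: title
  writer optional, string -> string: reader contact.phone maps from writer contact.phone
  writer optional, bytes -> bytes: reader contact.payload maps from writer contact.payload
  writer required, int32 -> int32: reader contact.zip maps from writer contact.zip
  writer optional, float32 -> float32: reader contact.weight maps from writer contact.weight
  => no violations; forward on Invoice: COMPATIBLE
checking off the Invoice differences that do not matter here:
  renamed field tier to role in record Invoice (alias tier declared on the renamed field) -> fires no rule on Invoice, leaving the asked answer as it is
  added field title to record Invoice: required string, tag 20, default "beta" (in v2 it sits immediately before checksum) -> fires no rule on Invoice, leaving the asked answer as it is
  field weight in record Geo: required changed to optional -> fires no rule on Invoice, leaving the asked answer as it is
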